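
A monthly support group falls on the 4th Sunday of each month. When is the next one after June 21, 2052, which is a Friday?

June 23, 2052

June 2052 starts on a Saturday; its first Sunday is the 2nd, so the 4th Sunday is the 23rd — June 23, 2052.
June 23, 2052 is after June 21, 2052, so that is the next one.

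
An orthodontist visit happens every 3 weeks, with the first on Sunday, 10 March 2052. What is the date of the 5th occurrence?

2 June 2052

The 5th occurrence is 4 intervals after the first: 4 × 21 = 84 days after 10 March 2052.
March has 31 days — 21 days to the end of March leaves 63.
April has 30 days (33 left).
May has 31 days (2 left).
2 days into June → 2 June 2052.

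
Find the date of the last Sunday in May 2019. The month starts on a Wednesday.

May 2019 begins on a Wednesday, so the first Sunday is May 5 (4 days later).
May 2019 has 31 days. Adding weeks: 5, 12, 19, 26 — the last one ≤ 31 is the 26th.

May 26, 2019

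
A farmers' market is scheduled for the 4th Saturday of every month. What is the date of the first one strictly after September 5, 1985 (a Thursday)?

September 28, 1985

September 1985 starts on a Sunday; its first Saturday is the 7th, so the 4th Saturday is the 28th — September 28, 1985.
September 28, 1985 is after September 5, 1985, so that is the next one.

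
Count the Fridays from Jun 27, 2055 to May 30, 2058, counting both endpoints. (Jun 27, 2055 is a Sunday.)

152

Jun 27, 2055 is a Sunday; the first Friday on or after it is Jul 2, 2055 (5 days later).
From Jul 2, 2055 to May 30, 2058: 182 + 366 + 365 + 150 = 1063 days (rest of 2055, 2056, 2057, to May 30, 2058 in 2058).
1063 ÷ 7 = 151 full weeks with remainder 6, so 151 more Fridays after the first → 152.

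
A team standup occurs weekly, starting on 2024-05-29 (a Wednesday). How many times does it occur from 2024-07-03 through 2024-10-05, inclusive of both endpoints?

14

Occurrences land 7·i days after 2024-05-29 for i = 0, 1, 2, …
2024-07-03 is 35 days after the start; 35 ÷ 7 = 5 remainder 0. First occurrence in the window: #6 on 2024-07-03 (5×7 = 35 days in).
2024-10-05 is 129 days after the start; 129 ÷ 7 = 18 remainder 3. Last occurrence in the window: #19 on 2024-10-02.
Occurrences #6 through #19: 14 in total.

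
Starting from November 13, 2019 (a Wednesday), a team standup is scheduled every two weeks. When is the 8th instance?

February 19, 2020

The 8th occurrence is 7 intervals after the first: 7 × 14 = 98 days after November 13, 2019.
November has 30 days — 17 days to the end of November leaves 81.
December has 31 days (50 left).
January has 31 days (19 left).
19 days into February → February 19, 2020.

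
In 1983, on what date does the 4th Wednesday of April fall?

27 April 1983

The first Wednesday of April 1983 is April 6.
The 4th Wednesday is 3 weeks later: 6 + 21 = 27.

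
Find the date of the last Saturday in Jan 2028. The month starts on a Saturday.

Jan 2028 begins on a Saturday, so the first Saturday is Jan 1.
Jan 2028 has 31 days. Adding weeks: 1, 8, 15, 22, 29 — the last one ≤ 31 is the 29th.

Jan 29, 2028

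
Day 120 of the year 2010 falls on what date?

Jan has 31 days (120 − 31 = 89 remain).
Feb has 28 days (89 − 28 = 61 remain).
Mar has 31 days (61 − 31 = 30 remain).
30 into Apr → Apr 30.

Apr 30, 2010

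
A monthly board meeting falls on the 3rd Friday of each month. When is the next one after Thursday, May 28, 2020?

May 2020 starts on a Friday; its first Friday is the 1st, so the 3rd Friday is the 15th — May 15, 2020.
That is not after May 28, 2020, so look at June 2020.
June 2020 starts on a Monday; its first Friday is the 5th, so the 3rd Friday is the 19th — June 19, 2020.

June 19, 2020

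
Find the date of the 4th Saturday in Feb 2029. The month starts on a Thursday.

Feb 2029 begins on a Thursday, so the first Saturday is Feb 3 (2 days later).
The 4th Saturday is 3 weeks later: 3 + 21 = 24.

Feb 24, 2029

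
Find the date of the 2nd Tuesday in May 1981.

May 12, 1981

The first Tuesday of May 1981 is May 5.
The 2nd Tuesday is 1 weeks later: 5 + 7 = 12.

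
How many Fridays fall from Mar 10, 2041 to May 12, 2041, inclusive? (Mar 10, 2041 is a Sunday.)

9

Mar 10, 2041 is a Sunday; the first Friday on or after it is Mar 15, 2041 (5 days later).
From Mar 15, 2041 to May 12, 2041: 16 + 30 + 12 = 58 days (rest of Mar, Apr, May).
58 ÷ 7 = 8 full weeks with remainder 2, so 8 more Fridays after the first → 9.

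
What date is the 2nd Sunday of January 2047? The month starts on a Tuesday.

January 13, 2047

January 2047 begins on a Tuesday, so the first Sunday is January 6 (5 days later).
The 2nd Sunday is 1 weeks later: 6 + 7 = 13.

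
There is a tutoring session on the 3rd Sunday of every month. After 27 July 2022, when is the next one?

21 August 2022

July 2022 starts on a Friday; its first Sunday is the 3rd, so the 3rd Sunday is the 17th — 17 July 2022.
That is not after 27 July 2022, so look at August 2022.
August 2022 starts on a Monday; its first Sunday is the 7th, so the 3rd Sunday is the 21st — 21 August 2022.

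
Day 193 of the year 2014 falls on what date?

12 July 2014

January has 31 days (193 − 31 = 162 remain).
February has 28 days (162 − 28 = 134 remain).
March has 31 days (134 − 31 = 103 remain).
April has 30 days (103 − 30 = 73 remain).
May has 31 days (73 − 31 = 42 remain).
June has 30 days (42 − 30 = 12 remain).
12 into July → July 12.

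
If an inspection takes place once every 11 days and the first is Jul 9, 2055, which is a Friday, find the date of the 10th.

Oct 16, 2055

The 10th occurrence is 9 intervals after the first: 9 × 11 = 99 days after Jul 9, 2055.
Jul has 31 days — 22 days to the end of Jul leaves 77.
Aug has 31 days (46 left).
Sep has 30 days (16 left).
16 days into Oct → Oct 16, 2055.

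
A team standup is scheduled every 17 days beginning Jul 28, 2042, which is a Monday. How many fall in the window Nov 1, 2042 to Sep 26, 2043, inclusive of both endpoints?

20

Occurrences land 17·i days after Jul 28, 2042 for i = 0, 1, 2, …
Nov 1, 2042 is 96 days after the start; 96 ÷ 17 = 5 remainder 11; since the remainder is 11, round up to i = 6. First occurrence in the window: #7 on Nov 7, 2042 (6×17 = 102 days in).
Sep 26, 2043 is 425 days after the start; 425 ÷ 17 = 25 remainder 0. Last occurrence in the window: #26 on Sep 26, 2043.
Occurrences #7 through #26: 20 in total.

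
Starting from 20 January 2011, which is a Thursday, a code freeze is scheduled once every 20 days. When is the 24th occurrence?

24 April 2012

The 24th occurrence is 23 intervals after the first: 23 × 20 = 460 days after 20 January 2011.
January has 31 days — 11 days to the end of January leaves 449.
From end of January to end of 2011 is 334 days (115 left).
January has 31 days (84 left).
February has 29 days (55 left).
March has 31 days (24 left).
24 days into April → 24 April 2012.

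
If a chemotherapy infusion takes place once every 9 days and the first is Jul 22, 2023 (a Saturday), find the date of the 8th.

The 8th occurrence is 7 intervals after the first: 7 × 9 = 63 days after Jul 22, 2023.
Jul has 31 days — 9 days to the end of Jul leaves 54.
Aug has 31 days (23 left).
23 days into Sep → Sep 23, 2023.

Sep 23, 2023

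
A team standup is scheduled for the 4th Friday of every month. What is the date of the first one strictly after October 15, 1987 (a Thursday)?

October 1987 starts on a Thursday; its first Friday is the 2nd, so the 4th Friday is the 23rd — October 23, 1987.
October 23, 1987 is after October 15, 1987, so that is the next one.

October 23, 1987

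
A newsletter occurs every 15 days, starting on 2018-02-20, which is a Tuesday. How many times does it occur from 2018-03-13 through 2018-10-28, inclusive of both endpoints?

Occurrences land 15·i days after 2018-02-20 for i = 0, 1, 2, …
2018-03-13 is 21 days after the start; 21 ÷ 15 = 1 remainder 6; since the remainder is 6, round up to i = 2. First occurrence in the window: #3 on 2018-03-22 (2×15 = 30 days in).
2018-10-28 is 250 days after the start; 250 ÷ 15 = 16 remainder 10. Last occurrence in the window: #17 on 2018-10-18.
Occurrences #3 through #17: 15 in total.

15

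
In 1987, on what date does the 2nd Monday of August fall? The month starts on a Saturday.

August 1987 begins on a Saturday, so the first Monday is August 3 (2 days later).
The 2nd Monday is 1 weeks later: 3 + 7 = 10.

10 August 1987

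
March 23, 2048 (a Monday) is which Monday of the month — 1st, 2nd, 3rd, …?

4th

Day 23 falls in week ⌈23/7⌉ of the month.
Days 1–7 hold the 1st Monday, 8–14 the 2nd, 15–21 the 3rd, 22–28 the 4th, 29–31 the 5th.
23 is in the range for the 4th.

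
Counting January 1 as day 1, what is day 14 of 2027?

14 into January → January 14.

January 14, 2027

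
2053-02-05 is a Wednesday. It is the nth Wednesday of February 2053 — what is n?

1st

Day 5 falls in week ⌈5/7⌉ of the month.
Days 1–7 hold the 1st Wednesday, 8–14 the 2nd, 15–21 the 3rd, 22–28 the 4th, 29–31 the 5th.
5 is in the range for the 1st.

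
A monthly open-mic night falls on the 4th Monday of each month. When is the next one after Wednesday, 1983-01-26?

January 1983 starts on a Saturday; its first Monday is the 3rd, so the 4th Monday is the 24th — 1983-01-24.
That is not after 1983-01-26, so look at February 1983.
February 1983 starts on a Tuesday; its first Monday is the 7th, so the 4th Monday is the 28th — 1983-02-28.

1983-02-28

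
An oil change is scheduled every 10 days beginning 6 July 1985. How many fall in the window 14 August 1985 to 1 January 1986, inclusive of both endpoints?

14

Occurrences land 10·i days after 6 July 1985 for i = 0, 1, 2, …
14 August 1985 is 39 days after the start; 39 ÷ 10 = 3 remainder 9; since the remainder is 9, round up to i = 4. First occurrence in the window: #5 on 15 August 1985 (4×10 = 40 days in).
1 January 1986 is 179 days after the start; 179 ÷ 10 = 17 remainder 9. Last occurrence in the window: #18 on 23 December 1985.
Occurrences #5 through #18: 14 in total.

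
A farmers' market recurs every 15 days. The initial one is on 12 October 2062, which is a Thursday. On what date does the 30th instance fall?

21 December 2063

The 30th occurrence is 29 intervals after the first: 29 × 15 = 435 days after 12 October 2062.
October has 31 days — 19 days to the end of October leaves 416.
From end of October to end of 2062 is 61 days (355 left).
January has 31 days (324 left).
February has 28 days (296 left).
March has 31 days (265 left).
April has 30 days (235 left).
May has 31 days (204 left).
June has 30 days (174 left).
July has 31 days (143 left).
August has 31 days (112 left).
September has 30 days (82 left).
October has 31 days (51 left).
November has 30 days (21 left).
21 days into December → 21 December 2063.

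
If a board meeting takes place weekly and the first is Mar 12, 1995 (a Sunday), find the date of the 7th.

The 7th occurrence is 6 intervals after the first: 6 × 7 = 42 days after Mar 12, 1995.
Mar has 31 days — 19 days to the end of Mar leaves 23.
23 days into Apr → Apr 23, 1995.

Apr 23, 1995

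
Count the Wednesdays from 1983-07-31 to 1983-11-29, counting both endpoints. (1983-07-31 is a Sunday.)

17

1983-07-31 is a Sunday; the first Wednesday on or after it is 1983-08-03 (3 days later).
From 1983-08-03 to 1983-11-29: 28 + 30 + 31 + 29 = 118 days (rest of August, September, October, November).
118 ÷ 7 = 16 full weeks with remainder 6, so 16 more Wednesdays after the first → 17.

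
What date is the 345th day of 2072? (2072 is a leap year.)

January has 31 days (345 − 31 = 314 remain).
February has 29 days (314 − 29 = 285 remain).
March has 31 days (285 − 31 = 254 remain).
April has 30 days (254 − 30 = 224 remain).
May has 31 days (224 − 31 = 193 remain).
June has 30 days (193 − 30 = 163 remain).
July has 31 days (163 − 31 = 132 remain).
August has 31 days (132 − 31 = 101 remain).
September has 30 days (101 − 30 = 71 remain).
October has 31 days (71 − 31 = 40 remain).
November has 30 days (40 − 30 = 10 remain).
10 into December → December 10.

December 10, 2072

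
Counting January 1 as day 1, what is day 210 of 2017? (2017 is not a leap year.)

January has 31 days (210 − 31 = 179 remain).
February has 28 days (179 − 28 = 151 remain).
March has 31 days (151 − 31 = 120 remain).
April has 30 days (120 − 30 = 90 remain).
May has 31 days (90 − 31 = 59 remain).
June has 30 days (59 − 30 = 29 remain).
29 into July → July 29.

29 July 2017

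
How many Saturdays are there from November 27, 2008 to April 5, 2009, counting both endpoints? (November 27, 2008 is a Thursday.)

19

November 27, 2008 is a Thursday; the first Saturday on or after it is November 29, 2008 (2 days later).
From November 29, 2008 to April 5, 2009: 1 + 31 + 31 + 28 + 31 + 5 = 127 days (rest of November, December, January, February, March, April).
127 ÷ 7 = 18 full weeks with remainder 1, so 18 more Saturdays after the first → 19.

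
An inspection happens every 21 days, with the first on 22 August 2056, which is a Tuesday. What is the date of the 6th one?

The 6th occurrence is 5 intervals after the first: 5 × 21 = 105 days after 22 August 2056.
August has 31 days — 9 days to the end of August leaves 96.
September has 30 days (66 left).
October has 31 days (35 left).
November has 30 days (5 left).
5 days into December → 5 December 2056.

5 December 2056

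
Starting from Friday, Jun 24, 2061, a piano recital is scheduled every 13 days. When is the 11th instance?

Nov 1, 2061

The 11th occurrence is 10 intervals after the first: 10 × 13 = 130 days after Jun 24, 2061.
Jun has 30 days — 6 days to the end of Jun leaves 124.
Jul has 31 days (93 left).
Aug has 31 days (62 left).
Sep has 30 days (32 left).
Oct has 31 days (1 left).
1 day into Nov → Nov 1, 2061.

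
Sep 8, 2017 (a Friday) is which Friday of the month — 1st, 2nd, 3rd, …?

Day 8 falls in week ⌈8/7⌉ of the month.
Days 1–7 hold the 1st Friday, 8–14 the 2nd, 15–21 the 3rd, 22–28 the 4th, 29–31 the 5th.
8 is in the range for the 2nd.

2nd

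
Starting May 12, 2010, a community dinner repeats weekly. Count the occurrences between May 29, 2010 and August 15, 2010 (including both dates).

11

Occurrences land 7·i days after May 12, 2010 for i = 0, 1, 2, …
May 29, 2010 is 17 days after the start; 17 ÷ 7 = 2 remainder 3; since the remainder is 3, round up to i = 3. First occurrence in the window: #4 on June 2, 2010 (3×7 = 21 days in).
August 15, 2010 is 95 days after the start; 95 ÷ 7 = 13 remainder 4. Last occurrence in the window: #14 on August 11, 2010.
Occurrences #4 through #14: 11 in total.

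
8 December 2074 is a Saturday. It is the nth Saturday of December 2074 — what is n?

2nd

Day 8 falls in week ⌈8/7⌉ of the month.
Days 1–7 hold the 1st Saturday, 8–14 the 2nd, 15–21 the 3rd, 22–28 the 4th, 29–31 the 5th.
8 is in the range for the 2nd.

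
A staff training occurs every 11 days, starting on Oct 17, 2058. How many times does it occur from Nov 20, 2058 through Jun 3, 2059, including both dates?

Occurrences land 11·i days after Oct 17, 2058 for i = 0, 1, 2, …
Nov 20, 2058 is 34 days after the start; 34 ÷ 11 = 3 remainder 1; since the remainder is 1, round up to i = 4. First occurrence in the window: #5 on Nov 30, 2058 (4×11 = 44 days in).
Jun 3, 2059 is 229 days after the start; 229 ÷ 11 = 20 remainder 9. Last occurrence in the window: #21 on May 25, 2059.
Occurrences #5 through #21: 17 in total.

17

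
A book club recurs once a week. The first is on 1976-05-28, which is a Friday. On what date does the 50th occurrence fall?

The 50th occurrence is 49 intervals after the first: 49 × 7 = 343 days after 1976-05-28.
May has 31 days — 3 days to the end of May leaves 340.
June has 30 days (310 left).
July has 31 days (279 left).
August has 31 days (248 left).
September has 30 days (218 left).
October has 31 days (187 left).
November has 30 days (157 left).
December has 31 days (126 left).
January has 31 days (95 left).
February has 28 days (67 left).
March has 31 days (36 left).
April has 30 days (6 left).
6 days into May → 1977-05-06.

1977-05-06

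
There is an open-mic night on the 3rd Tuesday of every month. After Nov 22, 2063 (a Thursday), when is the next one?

Dec 18, 2063

Nov 2063 starts on a Thursday; its first Tuesday is the 6th, so the 3rd Tuesday is the 20th — Nov 20, 2063.
That is not after Nov 22, 2063, so look at Dec 2063.
Dec 2063 starts on a Saturday; its first Tuesday is the 4th, so the 3rd Tuesday is the 18th — Dec 18, 2063.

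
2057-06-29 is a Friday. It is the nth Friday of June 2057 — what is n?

5th

Day 29 falls in week ⌈29/7⌉ of the month.
Days 1–7 hold the 1st Friday, 8–14 the 2nd, 15–21 the 3rd, 22–28 the 4th, 29–31 the 5th.
29 is in the range for the 5th.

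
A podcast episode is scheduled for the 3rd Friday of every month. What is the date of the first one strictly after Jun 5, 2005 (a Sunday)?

Jun 17, 2005

Jun 2005 starts on a Wednesday; its first Friday is the 3rd, so the 3rd Friday is the 17th — Jun 17, 2005.
Jun 17, 2005 is after Jun 5, 2005, so that is the next one.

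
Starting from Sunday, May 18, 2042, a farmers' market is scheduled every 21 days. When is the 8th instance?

The 8th occurrence is 7 intervals after the first: 7 × 21 = 147 days after May 18, 2042.
May has 31 days — 13 days to the end of May leaves 134.
June has 30 days (104 left).
July has 31 days (73 left).
August has 31 days (42 left).
September has 30 days (12 left).
12 days into October → October 12, 2042.

October 12, 2042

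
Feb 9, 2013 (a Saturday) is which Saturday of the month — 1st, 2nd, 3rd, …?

2nd

Day 9 falls in week ⌈9/7⌉ of the month.
Days 1–7 hold the 1st Saturday, 8–14 the 2nd, 15–21 the 3rd, 22–28 the 4th, 29–31 the 5th.
9 is in the range for the 2nd.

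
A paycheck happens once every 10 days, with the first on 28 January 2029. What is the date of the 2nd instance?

7 February 2029

The 2nd occurrence is 1 interval after the first: 1 × 10 = 10 days after 28 January 2029.
January has 31 days — 3 days to the end of January leaves 7.
7 days into February → 7 February 2029.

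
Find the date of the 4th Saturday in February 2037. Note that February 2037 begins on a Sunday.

2037-02-28

February 2037 begins on a Sunday, so the first Saturday is February 7 (6 days later).
The 4th Saturday is 3 weeks later: 7 + 21 = 28.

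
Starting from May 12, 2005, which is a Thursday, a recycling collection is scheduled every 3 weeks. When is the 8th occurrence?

Oct 6, 2005

The 8th occurrence is 7 intervals after the first: 7 × 21 = 147 days after May 12, 2005.
May has 31 days — 19 days to the end of May leaves 128.
Jun has 30 days (98 left).
Jul has 31 days (67 left).
Aug has 31 days (36 left).
Sep has 30 days (6 left).
6 days into Oct → Oct 6, 2005.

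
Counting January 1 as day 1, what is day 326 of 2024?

January has 31 days (326 − 31 = 295 remain).
February has 29 days (295 − 29 = 266 remain).
March has 31 days (266 − 31 = 235 remain).
April has 30 days (235 − 30 = 205 remain).
May has 31 days (205 − 31 = 174 remain).
June has 30 days (174 − 30 = 144 remain).
July has 31 days (144 − 31 = 113 remain).
August has 31 days (113 − 31 = 82 remain).
September has 30 days (82 − 30 = 52 remain).
October has 31 days (52 − 31 = 21 remain).
21 into November → November 21.

November 21, 2024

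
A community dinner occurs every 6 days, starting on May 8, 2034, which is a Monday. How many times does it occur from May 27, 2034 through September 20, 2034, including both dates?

19

Occurrences land 6·i days after May 8, 2034 for i = 0, 1, 2, …
May 27, 2034 is 19 days after the start; 19 ÷ 6 = 3 remainder 1; since the remainder is 1, round up to i = 4. First occurrence in the window: #5 on June 1, 2034 (4×6 = 24 days in).
September 20, 2034 is 135 days after the start; 135 ÷ 6 = 22 remainder 3. Last occurrence in the window: #23 on September 17, 2034.
Occurrences #5 through #23: 19 in total.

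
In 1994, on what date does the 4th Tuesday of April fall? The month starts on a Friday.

April 26, 1994

April 1994 begins on a Friday, so the first Tuesday is April 5 (4 days later).
The 4th Tuesday is 3 weeks later: 5 + 21 = 26.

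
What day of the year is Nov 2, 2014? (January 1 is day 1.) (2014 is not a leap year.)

306

Days in months before Nov: 31 + 28 + 31 + 30 + 31 + 30 + 31 + 31 + 30 + 31 = 304.
Plus 2 days into Nov → day 306.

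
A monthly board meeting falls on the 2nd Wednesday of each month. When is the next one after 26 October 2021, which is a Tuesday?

October 2021 starts on a Friday; its first Wednesday is the 6th, so the 2nd Wednesday is the 13th — 13 October 2021.
That is not after 26 October 2021, so look at November 2021.
November 2021 starts on a Monday; its first Wednesday is the 3rd, so the 2nd Wednesday is the 10th — 10 November 2021.

10 November 2021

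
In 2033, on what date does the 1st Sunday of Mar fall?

Mar 2033 begins on a Tuesday, so the first Sunday is Mar 6 (5 days later).

Mar 6, 2033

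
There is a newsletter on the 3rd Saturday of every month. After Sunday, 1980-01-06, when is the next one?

1980-01-19

January 1980 starts on a Tuesday; its first Saturday is the 5th, so the 3rd Saturday is the 19th — 1980-01-19.
1980-01-19 is after 1980-01-06, so that is the next one.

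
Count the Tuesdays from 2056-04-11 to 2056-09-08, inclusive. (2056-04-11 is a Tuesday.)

2056-04-11 is a Tuesday; the first Tuesday on or after it is 2056-04-11.
From 2056-04-11 to 2056-09-08: 19 + 31 + 30 + 31 + 31 + 8 = 150 days (rest of April, May, June, July, August, September).
150 ÷ 7 = 21 full weeks with remainder 3, so 21 more Tuesdays after the first → 22.

22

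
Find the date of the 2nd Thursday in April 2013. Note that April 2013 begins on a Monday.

April 2013 begins on a Monday, so the first Thursday is April 4 (3 days later).
The 2nd Thursday is 1 weeks later: 4 + 7 = 11.

11 April 2013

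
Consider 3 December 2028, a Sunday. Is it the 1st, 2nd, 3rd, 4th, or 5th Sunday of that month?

1st

Day 3 falls in week ⌈3/7⌉ of the month.
Days 1–7 hold the 1st Sunday, 8–14 the 2nd, 15–21 the 3rd, 22–28 the 4th, 29–31 the 5th.
3 is in the range for the 1st.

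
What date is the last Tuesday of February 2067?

The first Tuesday of February 2067 is February 1.
February 2067 has 28 days. Adding weeks: 1, 8, 15, 22 — the last one ≤ 28 is the 22nd.

2067-02-22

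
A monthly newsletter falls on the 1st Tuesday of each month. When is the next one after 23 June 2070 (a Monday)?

1 July 2070

June 2070 starts on a Sunday, so its 1st Tuesday is 3 June 2070 (2 days in).
That is not after 23 June 2070, so look at July 2070.
July 2070 starts on a Tuesday, so its 1st Tuesday is 1 July 2070.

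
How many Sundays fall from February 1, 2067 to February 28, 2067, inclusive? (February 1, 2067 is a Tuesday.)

4

February 1, 2067 is a Tuesday; the first Sunday on or after it is February 6, 2067 (5 days later).
From February 6, 2067 to February 28, 2067 is 28 − 6 = 22 days.
22 ÷ 7 = 3 full weeks with remainder 1, so 3 more Sundays after the first → 4.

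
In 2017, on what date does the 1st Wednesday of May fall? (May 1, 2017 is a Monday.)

May 2017 begins on a Monday, so the first Wednesday is May 3 (2 days later).

3 May 2017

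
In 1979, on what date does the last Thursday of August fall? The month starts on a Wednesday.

1979-08-30

August 1979 begins on a Wednesday, so the first Thursday is August 2 (1 day later).
August 1979 has 31 days. Adding weeks: 2, 9, 16, 23, 30 — the last one ≤ 31 is the 30th.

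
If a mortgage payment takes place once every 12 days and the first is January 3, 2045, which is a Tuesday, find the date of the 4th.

February 8, 2045

The 4th occurrence is 3 intervals after the first: 3 × 12 = 36 days after January 3, 2045.
January has 31 days — 28 days to the end of January leaves 8.
8 days into February → February 8, 2045.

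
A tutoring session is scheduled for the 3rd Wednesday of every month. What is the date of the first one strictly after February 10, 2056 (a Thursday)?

February 16, 2056

February 2056 starts on a Tuesday; its first Wednesday is the 2nd, so the 3rd Wednesday is the 16th — February 16, 2056.
February 16, 2056 is after February 10, 2056, so that is the next one.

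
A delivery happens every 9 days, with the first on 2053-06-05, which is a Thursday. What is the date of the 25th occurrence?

The 25th occurrence is 24 intervals after the first: 24 × 9 = 216 days after 2053-06-05.
June has 30 days — 25 days to the end of June leaves 191.
July has 31 days (160 left).
August has 31 days (129 left).
September has 30 days (99 left).
October has 31 days (68 left).
November has 30 days (38 left).
December has 31 days (7 left).
7 days into January → 2054-01-07.

2054-01-07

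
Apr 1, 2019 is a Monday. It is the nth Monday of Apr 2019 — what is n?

1st

Day 1 falls in week ⌈1/7⌉ of the month.
Days 1–7 hold the 1st Monday, 8–14 the 2nd, 15–21 the 3rd, 22–28 the 4th, 29–31 the 5th.
1 is in the range for the 1st.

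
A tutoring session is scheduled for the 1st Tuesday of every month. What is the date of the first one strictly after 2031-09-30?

2031-10-07

September 2031 starts on a Monday, so its 1st Tuesday is 2031-09-02 (1 day in).
That is not after 2031-09-30, so look at October 2031.
October 2031 starts on a Wednesday, so its 1st Tuesday is 2031-10-07 (6 days in).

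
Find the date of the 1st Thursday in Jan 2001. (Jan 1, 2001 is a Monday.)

Jan 4, 2001

Jan 2001 begins on a Monday, so the first Thursday is Jan 4 (3 days later).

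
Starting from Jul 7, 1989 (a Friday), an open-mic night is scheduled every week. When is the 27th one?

Jan 5, 1990

The 27th occurrence is 26 intervals after the first: 26 × 7 = 182 days after Jul 7, 1989.
Jul has 31 days — 24 days to the end of Jul leaves 158.
Aug has 31 days (127 left).
Sep has 30 days (97 left).
Oct has 31 days (66 left).
Nov has 30 days (36 left).
Dec has 31 days (5 left).
5 days into Jan → Jan 5, 1990.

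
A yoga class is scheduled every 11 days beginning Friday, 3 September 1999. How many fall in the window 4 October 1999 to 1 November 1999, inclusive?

Occurrences land 11·i days after 3 September 1999 for i = 0, 1, 2, …
4 October 1999 is 31 days after the start; 31 ÷ 11 = 2 remainder 9; since the remainder is 9, round up to i = 3. First occurrence in the window: #4 on 6 October 1999 (3×11 = 33 days in).
1 November 1999 is 59 days after the start; 59 ÷ 11 = 5 remainder 4. Last occurrence in the window: #6 on 28 October 1999.
Occurrences #4 through #6: 3 in total.

3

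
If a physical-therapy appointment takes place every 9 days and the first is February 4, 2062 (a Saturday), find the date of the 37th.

The 37th occurrence is 36 intervals after the first: 36 × 9 = 324 days after February 4, 2062.
February has 28 days — 24 days to the end of February leaves 300.
March has 31 days (269 left).
April has 30 days (239 left).
May has 31 days (208 left).
June has 30 days (178 left).
July has 31 days (147 left).
August has 31 days (116 left).
September has 30 days (86 left).
October has 31 days (55 left).
November has 30 days (25 left).
25 days into December → December 25, 2062.

December 25, 2062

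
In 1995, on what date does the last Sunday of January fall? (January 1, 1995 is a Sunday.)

29 January 1995

January 1995 begins on a Sunday, so the first Sunday is January 1.
January 1995 has 31 days. Adding weeks: 1, 8, 15, 22, 29 — the last one ≤ 31 is the 29th.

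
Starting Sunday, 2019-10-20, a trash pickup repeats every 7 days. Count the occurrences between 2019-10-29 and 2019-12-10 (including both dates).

Occurrences land 7·i days after 2019-10-20 for i = 0, 1, 2, …
2019-10-29 is 9 days after the start; 9 ÷ 7 = 1 remainder 2; since the remainder is 2, round up to i = 2. First occurrence in the window: #3 on 2019-11-03 (2×7 = 14 days in).
2019-12-10 is 51 days after the start; 51 ÷ 7 = 7 remainder 2. Last occurrence in the window: #8 on 2019-12-08.
Occurrences #3 through #8: 6 in total.

6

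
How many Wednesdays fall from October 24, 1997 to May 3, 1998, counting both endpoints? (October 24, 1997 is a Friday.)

October 24, 1997 is a Friday; the first Wednesday on or after it is October 29, 1997 (5 days later).
From October 29, 1997 to May 3, 1998: 2 + 30 + 31 + 31 + 28 + 31 + 30 + 3 = 186 days (rest of October, November, December, January, February, March, April, May).
186 ÷ 7 = 26 full weeks with remainder 4, so 26 more Wednesdays after the first → 27.

27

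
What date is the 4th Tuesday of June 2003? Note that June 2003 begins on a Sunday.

June 2003 begins on a Sunday, so the first Tuesday is June 3 (2 days later).
The 4th Tuesday is 3 weeks later: 3 + 21 = 24.

2003-06-24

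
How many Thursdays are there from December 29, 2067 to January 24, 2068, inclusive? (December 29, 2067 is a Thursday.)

4

December 29, 2067 is a Thursday; the first Thursday on or after it is December 29, 2067.
From December 29, 2067 to January 24, 2068: 2 + 24 = 26 days (rest of December, January).
26 ÷ 7 = 3 full weeks with remainder 5, so 3 more Thursdays after the first → 4.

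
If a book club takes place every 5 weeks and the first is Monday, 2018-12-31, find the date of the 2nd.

2019-02-04

The 2nd occurrence is 1 interval after the first: 1 × 35 = 35 days after 2018-12-31.
December has 31 days — 0 days to the end of December leaves 35.
January has 31 days (4 left).
4 days into February → 2019-02-04.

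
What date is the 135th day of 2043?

Jan has 31 days (135 − 31 = 104 remain).
Feb has 28 days (104 − 28 = 76 remain).
Mar has 31 days (76 − 31 = 45 remain).
Apr has 30 days (45 − 30 = 15 remain).
15 into May → May 15.

May 15, 2043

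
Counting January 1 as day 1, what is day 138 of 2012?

2012-05-17

January has 31 days (138 − 31 = 107 remain).
February has 29 days (107 − 29 = 78 remain).
March has 31 days (78 − 31 = 47 remain).
April has 30 days (47 − 30 = 17 remain).
17 into May → May 17.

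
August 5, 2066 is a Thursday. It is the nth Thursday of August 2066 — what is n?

1st

Day 5 falls in week ⌈5/7⌉ of the month.
Days 1–7 hold the 1st Thursday, 8–14 the 2nd, 15–21 the 3rd, 22–28 the 4th, 29–31 the 5th.
5 is in the range for the 1st.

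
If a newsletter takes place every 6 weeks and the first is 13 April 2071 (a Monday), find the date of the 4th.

The 4th occurrence is 3 intervals after the first: 3 × 42 = 126 days after 13 April 2071.
April has 30 days — 17 days to the end of April leaves 109.
May has 31 days (78 left).
June has 30 days (48 left).
July has 31 days (17 left).
17 days into August → 17 August 2071.

17 August 2071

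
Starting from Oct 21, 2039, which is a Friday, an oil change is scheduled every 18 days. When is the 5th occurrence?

Jan 1, 2040

The 5th occurrence is 4 intervals after the first: 4 × 18 = 72 days after Oct 21, 2039.
Oct has 31 days — 10 days to the end of Oct leaves 62.
Nov has 30 days (32 left).
Dec has 31 days (1 left).
1 day into Jan → Jan 1, 2040.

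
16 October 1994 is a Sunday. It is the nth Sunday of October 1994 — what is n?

Day 16 falls in week ⌈16/7⌉ of the month.
Days 1–7 hold the 1st Sunday, 8–14 the 2nd, 15–21 the 3rd, 22–28 the 4th, 29–31 the 5th.
16 is in the range for the 3rd.

3rd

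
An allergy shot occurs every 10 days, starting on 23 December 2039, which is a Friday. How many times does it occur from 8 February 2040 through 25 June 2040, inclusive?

14

Occurrences land 10·i days after 23 December 2039 for i = 0, 1, 2, …
8 February 2040 is 47 days after the start; 47 ÷ 10 = 4 remainder 7; since the remainder is 7, round up to i = 5. First occurrence in the window: #6 on 11 February 2040 (5×10 = 50 days in).
25 June 2040 is 185 days after the start; 185 ÷ 10 = 18 remainder 5. Last occurrence in the window: #19 on 20 June 2040.
Occurrences #6 through #19: 14 in total.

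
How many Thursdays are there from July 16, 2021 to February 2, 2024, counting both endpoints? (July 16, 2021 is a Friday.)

July 16, 2021 is a Friday; the first Thursday on or after it is July 22, 2021 (6 days later).
From July 22, 2021 to February 2, 2024: 162 + 365 + 365 + 33 = 925 days (rest of 2021, 2022, 2023, to February 2, 2024 in 2024).
925 ÷ 7 = 132 full weeks with remainder 1, so 132 more Thursdays after the first → 133.

133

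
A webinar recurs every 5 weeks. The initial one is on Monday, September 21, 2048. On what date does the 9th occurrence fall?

June 28, 2049

The 9th occurrence is 8 intervals after the first: 8 × 35 = 280 days after September 21, 2048.
September has 30 days — 9 days to the end of September leaves 271.
October has 31 days (240 left).
November has 30 days (210 left).
December has 31 days (179 left).
January has 31 days (148 left).
February has 28 days (120 left).
March has 31 days (89 left).
April has 30 days (59 left).
May has 31 days (28 left).
28 days into June → June 28, 2049.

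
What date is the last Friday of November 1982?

The first Friday of November 1982 is November 5.
November 1982 has 30 days. Adding weeks: 5, 12, 19, 26 — the last one ≤ 30 is the 26th.

1982-11-26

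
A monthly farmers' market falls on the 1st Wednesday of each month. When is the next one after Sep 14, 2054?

Oct 7, 2054

Sep 2054 starts on a Tuesday, so its 1st Wednesday is Sep 2, 2054 (1 day in).
That is not after Sep 14, 2054, so look at Oct 2054.
Oct 2054 starts on a Thursday, so its 1st Wednesday is Oct 7, 2054 (6 days in).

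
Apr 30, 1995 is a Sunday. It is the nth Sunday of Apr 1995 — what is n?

5th

Day 30 falls in week ⌈30/7⌉ of the month.
Days 1–7 hold the 1st Sunday, 8–14 the 2nd, 15–21 the 3rd, 22–28 the 4th, 29–31 the 5th.
30 is in the range for the 5th.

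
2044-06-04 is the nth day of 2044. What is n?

Days in months before June: 31 + 29 + 31 + 30 + 31 = 152.
Plus 4 days into June → day 156.

156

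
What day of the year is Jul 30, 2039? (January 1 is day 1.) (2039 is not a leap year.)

211

Days in months before Jul: 31 + 28 + 31 + 30 + 31 + 30 = 181.
Plus 30 days into Jul → day 211.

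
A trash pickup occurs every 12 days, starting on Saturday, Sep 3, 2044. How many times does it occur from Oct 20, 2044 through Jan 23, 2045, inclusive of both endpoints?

8

Occurrences land 12·i days after Sep 3, 2044 for i = 0, 1, 2, …
Oct 20, 2044 is 47 days after the start; 47 ÷ 12 = 3 remainder 11; since the remainder is 11, round up to i = 4. First occurrence in the window: #5 on Oct 21, 2044 (4×12 = 48 days in).
Jan 23, 2045 is 142 days after the start; 142 ÷ 12 = 11 remainder 10. Last occurrence in the window: #12 on Jan 13, 2045.
Occurrences #5 through #12: 8 in total.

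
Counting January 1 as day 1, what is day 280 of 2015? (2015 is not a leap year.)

7 October 2015

January has 31 days (280 − 31 = 249 remain).
February has 28 days (249 − 28 = 221 remain).
March has 31 days (221 − 31 = 190 remain).
April has 30 days (190 − 30 = 160 remain).
May has 31 days (160 − 31 = 129 remain).
June has 30 days (129 − 30 = 99 remain).
July has 31 days (99 − 31 = 68 remain).
August has 31 days (68 − 31 = 37 remain).
September has 30 days (37 − 30 = 7 remain).
7 into October → October 7.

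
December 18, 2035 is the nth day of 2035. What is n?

352

Days in months before December: 31 + 28 + 31 + 30 + 31 + 30 + 31 + 31 + 30 + 31 + 30 = 334.
Plus 18 days into December → day 352.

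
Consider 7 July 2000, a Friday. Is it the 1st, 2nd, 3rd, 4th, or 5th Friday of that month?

1st

Day 7 falls in week ⌈7/7⌉ of the month.
Days 1–7 hold the 1st Friday, 8–14 the 2nd, 15–21 the 3rd, 22–28 the 4th, 29–31 the 5th.
7 is in the range for the 1st.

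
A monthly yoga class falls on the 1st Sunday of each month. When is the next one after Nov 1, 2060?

Nov 7, 2060

Nov 2060 starts on a Monday, so its 1st Sunday is Nov 7, 2060 (6 days in).
Nov 7, 2060 is after Nov 1, 2060, so that is the next one.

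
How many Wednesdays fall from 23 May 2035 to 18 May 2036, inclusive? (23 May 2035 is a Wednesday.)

52

23 May 2035 is a Wednesday; the first Wednesday on or after it is 23 May 2035.
From 23 May 2035 to 18 May 2036: 222 + 139 = 361 days (rest of 2035, to 18 May 2036 in 2036).
361 ÷ 7 = 51 full weeks with remainder 4, so 51 more Wednesdays after the first → 52.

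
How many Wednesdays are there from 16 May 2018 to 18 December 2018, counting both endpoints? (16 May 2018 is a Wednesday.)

31

16 May 2018 is a Wednesday; the first Wednesday on or after it is 16 May 2018.
From 16 May 2018 to 18 December 2018: 15 + 30 + 31 + 31 + 30 + 31 + 30 + 18 = 216 days (rest of May, June, July, August, September, October, November, December).
216 ÷ 7 = 30 full weeks with remainder 6, so 30 more Wednesdays after the first → 31.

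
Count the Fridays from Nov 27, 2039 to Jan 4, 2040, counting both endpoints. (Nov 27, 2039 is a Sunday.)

5

Nov 27, 2039 is a Sunday; the first Friday on or after it is Dec 2, 2039 (5 days later).
From Dec 2, 2039 to Jan 4, 2040: 29 + 4 = 33 days (rest of Dec, Jan).
33 ÷ 7 = 4 full weeks with remainder 5, so 4 more Fridays after the first → 5.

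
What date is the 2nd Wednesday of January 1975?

1975-01-08

The first Wednesday of January 1975 is January 1.
The 2nd Wednesday is 1 weeks later: 1 + 7 = 8.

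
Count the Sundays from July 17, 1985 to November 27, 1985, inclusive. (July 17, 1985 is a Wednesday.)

19

July 17, 1985 is a Wednesday; the first Sunday on or after it is July 21, 1985 (4 days later).
From July 21, 1985 to November 27, 1985: 10 + 31 + 30 + 31 + 27 = 129 days (rest of July, August, September, October, November).
129 ÷ 7 = 18 full weeks with remainder 3, so 18 more Sundays after the first → 19.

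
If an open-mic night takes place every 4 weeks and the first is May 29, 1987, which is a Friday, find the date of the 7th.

Nov 13, 1987

The 7th occurrence is 6 intervals after the first: 6 × 28 = 168 days after May 29, 1987.
May has 31 days — 2 days to the end of May leaves 166.
Jun has 30 days (136 left).
Jul has 31 days (105 left).
Aug has 31 days (74 left).
Sep has 30 days (44 left).
Oct has 31 days (13 left).
13 days into Nov → Nov 13, 1987.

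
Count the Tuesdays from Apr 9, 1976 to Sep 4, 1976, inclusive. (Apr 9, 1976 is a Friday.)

Apr 9, 1976 is a Friday; the first Tuesday on or after it is Apr 13, 1976 (4 days later).
From Apr 13, 1976 to Sep 4, 1976: 17 + 31 + 30 + 31 + 31 + 4 = 144 days (rest of Apr, May, Jun, Jul, Aug, Sep).
144 ÷ 7 = 20 full weeks with remainder 4, so 20 more Tuesdays after the first → 21.

21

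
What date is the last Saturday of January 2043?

31 January 2043

The first Saturday of January 2043 is January 3.
January 2043 has 31 days. Adding weeks: 3, 10, 17, 24, 31 — the last one ≤ 31 is the 31st.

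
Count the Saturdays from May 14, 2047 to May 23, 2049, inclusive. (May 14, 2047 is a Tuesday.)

May 14, 2047 is a Tuesday; the first Saturday on or after it is May 18, 2047 (4 days later).
From May 18, 2047 to May 23, 2049: 227 + 366 + 143 = 736 days (rest of 2047, 2048, to May 23, 2049 in 2049).
736 ÷ 7 = 105 full weeks with remainder 1, so 105 more Saturdays after the first → 106.

106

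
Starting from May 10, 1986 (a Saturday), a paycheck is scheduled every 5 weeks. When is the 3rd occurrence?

July 19, 1986

The 3rd occurrence is 2 intervals after the first: 2 × 35 = 70 days after May 10, 1986.
May has 31 days — 21 days to the end of May leaves 49.
June has 30 days (19 left).
19 days into July → July 19, 1986.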